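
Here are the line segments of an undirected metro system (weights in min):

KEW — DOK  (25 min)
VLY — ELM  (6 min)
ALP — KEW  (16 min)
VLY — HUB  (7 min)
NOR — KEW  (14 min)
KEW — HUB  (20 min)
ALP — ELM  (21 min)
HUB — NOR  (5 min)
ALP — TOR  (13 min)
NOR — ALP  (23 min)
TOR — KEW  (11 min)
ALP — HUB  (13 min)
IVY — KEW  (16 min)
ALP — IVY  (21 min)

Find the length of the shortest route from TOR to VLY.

Settle nodes by increasing distance from TOR:
TOR: 0
KEW: 11  (via TOR)
ALP: 13  (via TOR)
NOR: 25  (via KEW)
HUB: 26  (via ALP)
IVY: 27  (via KEW)
VLY: 33  (via HUB)
Shortest route: TOR–ALP–HUB–VLY = 33 min.

33 min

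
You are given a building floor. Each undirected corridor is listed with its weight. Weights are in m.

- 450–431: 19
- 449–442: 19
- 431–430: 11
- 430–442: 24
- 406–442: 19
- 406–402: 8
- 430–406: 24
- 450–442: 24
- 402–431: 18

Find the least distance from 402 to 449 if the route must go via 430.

72 m

Best 402 to 430: 402–431–430 costing 29
Shortest 430→449: 430–442–449 = 43
Total via 430: 29 + 43 = 72 m.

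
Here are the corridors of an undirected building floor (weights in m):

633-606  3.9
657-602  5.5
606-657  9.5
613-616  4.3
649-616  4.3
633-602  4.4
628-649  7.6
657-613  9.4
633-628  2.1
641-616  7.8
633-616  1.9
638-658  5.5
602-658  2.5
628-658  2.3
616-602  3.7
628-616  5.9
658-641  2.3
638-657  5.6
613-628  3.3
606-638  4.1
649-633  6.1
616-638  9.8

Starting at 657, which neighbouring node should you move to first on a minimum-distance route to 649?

602

Compare a few routes:
657 → 602 → 633 → 649: 5.5+4.4+6.1 = 16
657 → 602 → 616 → 649: 5.5+3.7+4.3 = 13.5
Cheapest is 657 → 602 → 616 → 649 at 13.5 m.
So from 657 the first move is to 602.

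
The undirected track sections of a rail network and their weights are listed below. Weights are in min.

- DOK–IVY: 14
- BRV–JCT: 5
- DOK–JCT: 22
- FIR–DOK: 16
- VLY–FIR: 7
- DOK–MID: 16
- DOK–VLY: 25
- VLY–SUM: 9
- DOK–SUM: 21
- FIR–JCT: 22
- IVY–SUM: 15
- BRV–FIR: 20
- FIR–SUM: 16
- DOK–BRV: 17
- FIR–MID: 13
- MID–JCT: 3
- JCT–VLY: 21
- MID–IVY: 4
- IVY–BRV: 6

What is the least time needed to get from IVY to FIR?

Candidate routes:
IVY - BRV - JCT - MID - FIR: 6+5+3+13 = 27
IVY - BRV - FIR: 6+20 = 26
IVY - MID - FIR: 4+13 = 17
Cheapest is IVY - MID - FIR at 17 min.

17 min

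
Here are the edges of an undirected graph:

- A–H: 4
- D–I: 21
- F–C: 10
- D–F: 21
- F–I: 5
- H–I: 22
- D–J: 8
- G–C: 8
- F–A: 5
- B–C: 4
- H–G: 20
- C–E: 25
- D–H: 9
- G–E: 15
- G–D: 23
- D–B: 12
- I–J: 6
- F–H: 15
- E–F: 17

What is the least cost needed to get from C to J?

21

Settle nodes by increasing distance from C:
C: 0
B: 4  (via C)
G: 8  (via C)
F: 10  (via C)
A: 15  (via F)
I: 15  (via F)
D: 16  (via B)
H: 19  (via A)
J: 21  (via I)
Shortest route: C → F → I → J = 21.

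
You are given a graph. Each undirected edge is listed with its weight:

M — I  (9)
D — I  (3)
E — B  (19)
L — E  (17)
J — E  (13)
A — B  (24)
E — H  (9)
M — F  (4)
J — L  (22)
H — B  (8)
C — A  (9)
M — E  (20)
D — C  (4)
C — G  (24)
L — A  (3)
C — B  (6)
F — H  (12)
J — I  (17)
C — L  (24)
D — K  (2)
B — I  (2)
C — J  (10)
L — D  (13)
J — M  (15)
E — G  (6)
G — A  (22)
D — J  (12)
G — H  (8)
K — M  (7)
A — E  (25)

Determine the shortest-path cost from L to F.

Candidate routes:
L - D - K - M - F: 13+2+7+4 = 26
L - A - C - D - K - M - F: 3+9+4+2+7+4 = 29
Cheapest is L - D - K - M - F at 26.

26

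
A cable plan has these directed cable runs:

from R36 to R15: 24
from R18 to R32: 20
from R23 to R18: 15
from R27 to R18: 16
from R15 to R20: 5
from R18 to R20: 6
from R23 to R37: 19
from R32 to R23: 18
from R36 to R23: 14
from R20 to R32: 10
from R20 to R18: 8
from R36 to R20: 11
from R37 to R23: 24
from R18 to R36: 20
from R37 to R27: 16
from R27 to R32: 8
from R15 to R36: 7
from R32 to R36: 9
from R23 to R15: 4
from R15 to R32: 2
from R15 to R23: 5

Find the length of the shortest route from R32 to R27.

Candidate routes:
R32–R23–R37–R27: 18+19+16 = 53
R32–R36–R23–R37–R27: 9+14+19+16 = 58
Cheapest is R32–R23–R37–R27 at 53.

53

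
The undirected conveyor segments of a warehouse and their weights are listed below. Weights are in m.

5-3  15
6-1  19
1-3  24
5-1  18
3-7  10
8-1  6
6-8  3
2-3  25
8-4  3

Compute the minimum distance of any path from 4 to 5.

27 m

Candidate routes:
4–8–1–5: 3+6+18 = 27
4–8–6–1–5: 3+3+19+18 = 43
The minimum is 27 m via 4–8–1–5.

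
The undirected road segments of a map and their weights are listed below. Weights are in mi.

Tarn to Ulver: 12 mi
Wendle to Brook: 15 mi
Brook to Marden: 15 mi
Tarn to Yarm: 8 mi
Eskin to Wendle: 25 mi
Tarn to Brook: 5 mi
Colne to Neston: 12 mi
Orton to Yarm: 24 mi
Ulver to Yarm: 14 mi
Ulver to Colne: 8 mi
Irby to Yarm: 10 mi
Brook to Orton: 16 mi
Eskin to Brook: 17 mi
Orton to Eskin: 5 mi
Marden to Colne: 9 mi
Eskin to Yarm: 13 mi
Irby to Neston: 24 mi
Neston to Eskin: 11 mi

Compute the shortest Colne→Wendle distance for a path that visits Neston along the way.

Best Colne to Neston: Colne → Neston costing 12
Shortest Neston→Wendle: Neston → Eskin → Wendle = 36
Total via Neston: 12 + 36 = 48 mi.

48 mi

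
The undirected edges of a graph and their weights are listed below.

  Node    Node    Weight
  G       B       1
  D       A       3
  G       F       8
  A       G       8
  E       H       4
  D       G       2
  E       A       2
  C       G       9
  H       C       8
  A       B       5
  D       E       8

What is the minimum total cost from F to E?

15

Settle nodes by increasing distance from F:
F: 0
G: 8  (via F)
B: 9  (via G)
D: 10  (via G)
A: 13  (via D)
E: 15  (via A)
Shortest route: F–G–D–A–E = 15.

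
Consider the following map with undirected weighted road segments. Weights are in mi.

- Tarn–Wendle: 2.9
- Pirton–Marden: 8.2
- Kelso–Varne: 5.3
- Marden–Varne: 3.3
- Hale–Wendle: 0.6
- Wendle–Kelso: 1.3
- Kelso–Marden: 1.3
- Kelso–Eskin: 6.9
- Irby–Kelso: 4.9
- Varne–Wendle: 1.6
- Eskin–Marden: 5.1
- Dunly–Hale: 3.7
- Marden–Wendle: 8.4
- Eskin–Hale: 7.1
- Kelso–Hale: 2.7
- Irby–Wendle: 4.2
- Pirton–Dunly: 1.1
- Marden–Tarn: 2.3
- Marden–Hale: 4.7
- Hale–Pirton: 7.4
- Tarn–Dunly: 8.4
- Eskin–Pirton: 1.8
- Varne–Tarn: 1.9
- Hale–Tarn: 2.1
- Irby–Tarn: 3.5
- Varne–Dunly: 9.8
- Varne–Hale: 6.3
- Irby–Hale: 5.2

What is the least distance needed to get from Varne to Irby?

5.4 mi

Candidate routes:
Varne–Wendle–Irby: 1.6+4.2 = 5.8
Varne–Wendle–Kelso–Irby: 1.6+1.3+4.9 = 7.8
Varne–Wendle–Hale–Irby: 1.6+0.6+5.2 = 7.4
Varne–Tarn–Irby: 1.9+3.5 = 5.4
The minimum is 5.4 mi via Varne–Tarn–Irby.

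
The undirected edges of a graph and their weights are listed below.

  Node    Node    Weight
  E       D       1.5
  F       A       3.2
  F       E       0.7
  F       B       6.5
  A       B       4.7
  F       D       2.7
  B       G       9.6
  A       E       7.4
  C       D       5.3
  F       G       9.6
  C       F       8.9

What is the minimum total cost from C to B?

Enumerating some paths:
C → D → E → F → A → B: 5.3+1.5+0.7+3.2+4.7 = 15.4
C → D → F → B: 5.3+2.7+6.5 = 14.5
C → F → B: 8.9+6.5 = 15.4
C → D → E → F → B: 5.3+1.5+0.7+6.5 = 14
Cheapest is C → D → E → F → B at 14.

14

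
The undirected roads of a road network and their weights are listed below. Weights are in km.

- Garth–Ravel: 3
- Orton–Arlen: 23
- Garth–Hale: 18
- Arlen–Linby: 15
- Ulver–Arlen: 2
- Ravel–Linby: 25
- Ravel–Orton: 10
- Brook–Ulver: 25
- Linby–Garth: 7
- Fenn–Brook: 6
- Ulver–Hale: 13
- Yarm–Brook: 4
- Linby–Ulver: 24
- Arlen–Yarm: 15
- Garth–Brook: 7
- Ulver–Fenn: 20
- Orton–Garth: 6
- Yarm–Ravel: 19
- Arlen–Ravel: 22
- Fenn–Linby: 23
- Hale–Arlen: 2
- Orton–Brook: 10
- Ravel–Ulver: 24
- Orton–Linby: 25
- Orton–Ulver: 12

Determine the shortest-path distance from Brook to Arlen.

Shortest distances from Brook:
Brook: 0
Yarm: 4  (via Brook)
Fenn: 6  (via Brook)
Garth: 7  (via Brook)
Ravel: 10  (via Garth)
Orton: 10  (via Brook)
Linby: 14  (via Garth)
Arlen: 19  (via Yarm)
Shortest route: Brook–Yarm–Arlen = 19 km.

19 km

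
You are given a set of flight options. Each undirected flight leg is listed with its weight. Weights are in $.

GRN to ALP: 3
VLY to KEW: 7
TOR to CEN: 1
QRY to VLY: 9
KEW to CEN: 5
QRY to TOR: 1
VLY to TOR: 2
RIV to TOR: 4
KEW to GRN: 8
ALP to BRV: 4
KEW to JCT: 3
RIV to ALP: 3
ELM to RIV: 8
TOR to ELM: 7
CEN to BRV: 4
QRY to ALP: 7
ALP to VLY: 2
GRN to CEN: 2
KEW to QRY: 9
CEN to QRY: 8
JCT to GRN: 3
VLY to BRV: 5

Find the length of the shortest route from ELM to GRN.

Candidate routes:
ELM–TOR–VLY–ALP–GRN: 7+2+2+3 = 14
ELM–TOR–CEN–GRN: 7+1+2 = 10
ELM–RIV–ALP–GRN: 8+3+3 = 14
ELM–RIV–TOR–CEN–GRN: 8+4+1+2 = 15
Cheapest is ELM–TOR–CEN–GRN at $10.

$10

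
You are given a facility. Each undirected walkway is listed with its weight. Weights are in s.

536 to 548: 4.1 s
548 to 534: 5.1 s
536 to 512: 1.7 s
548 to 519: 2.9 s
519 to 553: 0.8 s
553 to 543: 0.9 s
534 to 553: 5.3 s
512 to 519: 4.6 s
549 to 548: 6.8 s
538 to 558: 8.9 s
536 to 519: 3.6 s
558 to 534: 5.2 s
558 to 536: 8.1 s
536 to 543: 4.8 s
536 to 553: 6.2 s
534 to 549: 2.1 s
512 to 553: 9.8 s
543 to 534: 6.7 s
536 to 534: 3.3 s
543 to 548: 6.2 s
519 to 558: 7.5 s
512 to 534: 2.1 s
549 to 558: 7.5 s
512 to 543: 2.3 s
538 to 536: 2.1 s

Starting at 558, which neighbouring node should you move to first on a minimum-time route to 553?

Candidate routes:
558–536–519–553: 8.1+3.6+0.8 = 12.5
558–534–512–543–553: 5.2+2.1+2.3+0.9 = 10.5
558–534–553: 5.2+5.3 = 10.5
558–519–553: 7.5+0.8 = 8.3
Cheapest is 558–519–553 at 8.3 s.
So from 558 the first move is to 519.

519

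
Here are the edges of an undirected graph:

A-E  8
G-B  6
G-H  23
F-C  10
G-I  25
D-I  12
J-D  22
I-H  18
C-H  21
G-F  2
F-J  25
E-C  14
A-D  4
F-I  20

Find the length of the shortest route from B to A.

Compare a few routes:
B → G → F → C → E → A: 6+2+10+14+8 = 40
B → G → F → I → D → A: 6+2+20+12+4 = 44
B → G → I → D → A: 6+25+12+4 = 47
The minimum is 40 via B → G → F → C → E → A.

40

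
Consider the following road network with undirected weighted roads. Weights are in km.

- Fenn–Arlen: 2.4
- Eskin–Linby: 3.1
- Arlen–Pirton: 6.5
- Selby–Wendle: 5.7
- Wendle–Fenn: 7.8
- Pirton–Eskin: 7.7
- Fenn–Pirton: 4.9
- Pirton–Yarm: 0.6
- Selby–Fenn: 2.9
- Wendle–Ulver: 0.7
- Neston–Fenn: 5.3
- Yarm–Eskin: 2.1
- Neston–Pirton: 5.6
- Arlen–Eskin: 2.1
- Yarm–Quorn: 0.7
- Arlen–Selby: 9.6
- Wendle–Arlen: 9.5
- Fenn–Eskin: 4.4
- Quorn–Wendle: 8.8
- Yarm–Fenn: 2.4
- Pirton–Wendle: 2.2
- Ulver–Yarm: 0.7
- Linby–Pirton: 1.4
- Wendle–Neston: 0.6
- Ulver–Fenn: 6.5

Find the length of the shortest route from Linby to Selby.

Shortest distances from Linby:
Linby: 0
Pirton: 1.4  (via Linby)
Yarm: 2  (via Pirton)
Quorn: 2.7  (via Yarm)
Ulver: 2.7  (via Yarm)
Eskin: 3.1  (via Linby)
Wendle: 3.4  (via Ulver)
Neston: 4  (via Wendle)
Fenn: 4.4  (via Yarm)
Arlen: 5.2  (via Eskin)
Selby: 7.3  (via Fenn)
Shortest route: Linby–Pirton–Yarm–Fenn–Selby = 7.3 km.

7.3 km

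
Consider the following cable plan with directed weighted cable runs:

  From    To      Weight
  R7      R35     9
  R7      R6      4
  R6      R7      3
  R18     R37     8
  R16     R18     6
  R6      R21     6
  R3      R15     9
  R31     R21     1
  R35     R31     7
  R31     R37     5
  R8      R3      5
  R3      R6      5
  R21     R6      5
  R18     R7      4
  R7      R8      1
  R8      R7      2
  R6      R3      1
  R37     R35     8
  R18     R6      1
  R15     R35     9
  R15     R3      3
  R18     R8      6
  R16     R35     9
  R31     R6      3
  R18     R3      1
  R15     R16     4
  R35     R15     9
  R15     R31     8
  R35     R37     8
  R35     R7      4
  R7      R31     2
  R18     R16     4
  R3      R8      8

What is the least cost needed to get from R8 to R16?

18

Shortest distances from R8:
R8: 0
R7: 2  (via R8)
R31: 4  (via R7)
R21: 5  (via R31)
R3: 5  (via R8)
R6: 6  (via R7)
R37: 9  (via R31)
R35: 11  (via R7)
R15: 14  (via R3)
R16: 18  (via R15)
Shortest route: R8 → R3 → R15 → R16 = 18.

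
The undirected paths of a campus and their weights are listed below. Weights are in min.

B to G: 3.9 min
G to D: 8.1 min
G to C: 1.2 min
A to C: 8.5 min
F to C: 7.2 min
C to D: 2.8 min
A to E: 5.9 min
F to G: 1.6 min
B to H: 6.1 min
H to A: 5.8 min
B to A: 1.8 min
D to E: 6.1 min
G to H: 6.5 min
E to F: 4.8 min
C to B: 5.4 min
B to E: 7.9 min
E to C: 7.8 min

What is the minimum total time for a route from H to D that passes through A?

Shortest H→A: H → A = 5.8
Best A to D: A → B → G → C → D costing 9.7
Total via A: 5.8 + 9.7 = 15.5 min.

15.5 min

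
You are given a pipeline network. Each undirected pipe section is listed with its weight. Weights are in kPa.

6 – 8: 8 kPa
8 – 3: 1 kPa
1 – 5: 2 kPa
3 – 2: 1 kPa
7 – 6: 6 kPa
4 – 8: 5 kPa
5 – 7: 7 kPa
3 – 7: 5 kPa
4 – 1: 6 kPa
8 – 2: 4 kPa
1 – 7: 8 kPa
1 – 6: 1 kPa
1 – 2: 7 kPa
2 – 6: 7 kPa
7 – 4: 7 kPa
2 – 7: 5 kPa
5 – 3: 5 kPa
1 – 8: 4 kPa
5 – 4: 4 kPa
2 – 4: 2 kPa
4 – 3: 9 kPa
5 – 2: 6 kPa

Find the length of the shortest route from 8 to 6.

Enumerating some paths:
8 → 1 → 6: 4+1 = 5
8 → 6: 8 = 8
The minimum is 5 kPa via 8 → 1 → 6.

5 kPa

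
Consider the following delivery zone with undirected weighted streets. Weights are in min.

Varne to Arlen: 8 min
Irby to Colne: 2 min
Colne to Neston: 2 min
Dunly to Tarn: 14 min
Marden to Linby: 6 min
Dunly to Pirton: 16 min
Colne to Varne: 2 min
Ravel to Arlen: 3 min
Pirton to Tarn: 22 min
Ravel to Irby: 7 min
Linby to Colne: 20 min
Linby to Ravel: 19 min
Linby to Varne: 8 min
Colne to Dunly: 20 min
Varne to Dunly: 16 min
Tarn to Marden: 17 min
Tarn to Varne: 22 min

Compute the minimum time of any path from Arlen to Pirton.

40 min

Compare a few routes:
Arlen → Ravel → Irby → Colne → Dunly → Pirton: 3+7+2+20+16 = 48
Arlen → Ravel → Irby → Colne → Varne → Dunly → Pirton: 3+7+2+2+16+16 = 46
Arlen → Varne → Dunly → Pirton: 8+16+16 = 40
Arlen → Varne → Colne → Dunly → Pirton: 8+2+20+16 = 46
The minimum is 40 min via Arlen → Varne → Dunly → Pirton.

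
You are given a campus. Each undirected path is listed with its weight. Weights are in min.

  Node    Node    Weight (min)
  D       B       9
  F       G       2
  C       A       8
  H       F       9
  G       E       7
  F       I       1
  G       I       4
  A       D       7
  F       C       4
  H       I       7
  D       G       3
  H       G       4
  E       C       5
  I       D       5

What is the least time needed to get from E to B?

Compare a few routes:
E–G–D–B: 7+3+9 = 19
E–G–F–I–D–B: 7+2+1+5+9 = 24
E–C–F–I–D–B: 5+4+1+5+9 = 24
E–C–F–G–D–B: 5+4+2+3+9 = 23
The minimum is 19 min via E–G–D–B.

19 min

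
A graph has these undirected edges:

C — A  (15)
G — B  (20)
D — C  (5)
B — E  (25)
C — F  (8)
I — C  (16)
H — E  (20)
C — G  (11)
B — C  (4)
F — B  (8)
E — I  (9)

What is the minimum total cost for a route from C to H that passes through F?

61

Shortest C→F: C–F = 8
Best F to H: F–B–E–H costing 53
Total via F: 8 + 53 = 61.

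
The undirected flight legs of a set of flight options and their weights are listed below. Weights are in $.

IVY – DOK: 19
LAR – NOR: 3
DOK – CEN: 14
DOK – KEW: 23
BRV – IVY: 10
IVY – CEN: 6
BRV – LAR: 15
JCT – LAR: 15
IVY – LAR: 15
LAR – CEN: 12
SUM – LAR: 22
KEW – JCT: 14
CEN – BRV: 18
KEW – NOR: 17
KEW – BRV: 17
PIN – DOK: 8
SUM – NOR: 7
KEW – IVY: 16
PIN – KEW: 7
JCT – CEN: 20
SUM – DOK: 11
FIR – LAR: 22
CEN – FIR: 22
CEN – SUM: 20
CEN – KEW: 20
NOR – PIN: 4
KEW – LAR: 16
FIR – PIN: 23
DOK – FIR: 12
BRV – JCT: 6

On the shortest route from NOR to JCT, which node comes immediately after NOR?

Candidate routes:
NOR → PIN → KEW → JCT: 4+7+14 = 25
NOR → LAR → BRV → JCT: 3+15+6 = 24
NOR → LAR → JCT: 3+15 = 18
Cheapest is NOR → LAR → JCT at $18.
So from NOR the first move is to LAR.

LAR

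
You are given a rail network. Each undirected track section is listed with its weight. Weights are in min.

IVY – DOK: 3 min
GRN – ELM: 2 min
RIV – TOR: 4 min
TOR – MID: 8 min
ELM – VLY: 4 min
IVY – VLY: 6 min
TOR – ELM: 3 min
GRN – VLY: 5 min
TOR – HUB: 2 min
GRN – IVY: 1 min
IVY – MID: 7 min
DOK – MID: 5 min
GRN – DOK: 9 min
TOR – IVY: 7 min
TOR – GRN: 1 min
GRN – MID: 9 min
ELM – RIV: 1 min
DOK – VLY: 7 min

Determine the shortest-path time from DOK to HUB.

7 min

Candidate routes:
DOK–IVY–TOR–HUB: 3+7+2 = 12
DOK–IVY–GRN–TOR–HUB: 3+1+1+2 = 7
DOK–IVY–GRN–ELM–TOR–HUB: 3+1+2+3+2 = 11
DOK–GRN–TOR–HUB: 9+1+2 = 12
Cheapest is DOK–IVY–GRN–TOR–HUB at 7 min.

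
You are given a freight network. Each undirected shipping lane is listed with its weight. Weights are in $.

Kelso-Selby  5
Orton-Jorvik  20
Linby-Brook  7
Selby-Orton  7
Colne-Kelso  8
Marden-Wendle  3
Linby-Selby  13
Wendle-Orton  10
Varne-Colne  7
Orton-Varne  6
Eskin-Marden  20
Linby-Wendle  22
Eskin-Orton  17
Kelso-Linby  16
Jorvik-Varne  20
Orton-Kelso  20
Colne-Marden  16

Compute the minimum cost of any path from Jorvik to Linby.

$40

Shortest distances from Jorvik:
Jorvik: 0
Orton: 20  (via Jorvik)
Varne: 20  (via Jorvik)
Selby: 27  (via Orton)
Colne: 27  (via Varne)
Wendle: 30  (via Orton)
Kelso: 32  (via Selby)
Marden: 33  (via Wendle)
Eskin: 37  (via Orton)
Linby: 40  (via Selby)
Shortest route: Jorvik → Orton → Selby → Linby = $40.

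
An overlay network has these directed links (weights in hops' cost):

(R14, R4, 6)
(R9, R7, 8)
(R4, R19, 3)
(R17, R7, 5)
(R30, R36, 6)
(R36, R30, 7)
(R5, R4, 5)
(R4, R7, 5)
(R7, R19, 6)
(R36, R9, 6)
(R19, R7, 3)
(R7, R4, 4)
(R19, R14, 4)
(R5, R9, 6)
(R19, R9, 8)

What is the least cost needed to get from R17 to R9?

19 hops' cost

Shortest distances from R17:
R17: 0
R7: 5  (via R17)
R4: 9  (via R7)
R19: 11  (via R7)
R14: 15  (via R19)
R9: 19  (via R19)
Shortest route: R17–R7–R19–R9 = 19 hops' cost.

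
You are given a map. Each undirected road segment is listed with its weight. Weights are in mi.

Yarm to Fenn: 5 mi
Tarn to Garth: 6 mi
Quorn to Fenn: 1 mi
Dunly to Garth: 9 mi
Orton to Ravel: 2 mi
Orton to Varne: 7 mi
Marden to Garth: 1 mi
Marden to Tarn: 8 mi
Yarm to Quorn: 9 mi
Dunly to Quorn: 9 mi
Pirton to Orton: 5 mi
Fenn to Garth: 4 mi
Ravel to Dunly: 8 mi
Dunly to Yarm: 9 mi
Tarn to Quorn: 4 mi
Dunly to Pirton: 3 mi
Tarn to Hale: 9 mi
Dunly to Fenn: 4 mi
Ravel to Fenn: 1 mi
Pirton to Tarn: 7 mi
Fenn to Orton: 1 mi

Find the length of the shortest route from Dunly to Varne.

12 mi

Settle nodes by increasing distance from Dunly:
Dunly: 0
Pirton: 3  (via Dunly)
Fenn: 4  (via Dunly)
Orton: 5  (via Fenn)
Ravel: 5  (via Fenn)
Quorn: 5  (via Fenn)
Garth: 8  (via Fenn)
Tarn: 9  (via Quorn)
Yarm: 9  (via Dunly)
Marden: 9  (via Garth)
Varne: 12  (via Orton)
Shortest route: Dunly–Fenn–Orton–Varne = 12 mi.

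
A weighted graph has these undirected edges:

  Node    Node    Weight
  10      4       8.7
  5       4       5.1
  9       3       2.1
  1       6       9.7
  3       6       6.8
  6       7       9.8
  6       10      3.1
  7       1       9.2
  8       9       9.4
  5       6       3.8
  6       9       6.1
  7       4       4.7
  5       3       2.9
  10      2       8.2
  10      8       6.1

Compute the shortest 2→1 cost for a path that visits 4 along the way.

Best 2 to 4: 2 → 10 → 4 costing 16.9
Best 4 to 1: 4 → 7 → 1 costing 13.9
Total via 4: 16.9 + 13.9 = 30.8.

30.8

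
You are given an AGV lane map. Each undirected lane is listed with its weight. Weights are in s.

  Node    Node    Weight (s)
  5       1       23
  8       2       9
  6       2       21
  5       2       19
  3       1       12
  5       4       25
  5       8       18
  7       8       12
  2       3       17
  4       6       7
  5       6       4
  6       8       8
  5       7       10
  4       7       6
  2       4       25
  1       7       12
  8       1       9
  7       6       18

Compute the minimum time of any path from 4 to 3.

30 s

Shortest distances from 4:
4: 0
7: 6  (via 4)
6: 7  (via 4)
5: 11  (via 6)
8: 15  (via 6)
1: 18  (via 7)
2: 24  (via 8)
3: 30  (via 1)
Shortest route: 4 → 7 → 1 → 3 = 30 s.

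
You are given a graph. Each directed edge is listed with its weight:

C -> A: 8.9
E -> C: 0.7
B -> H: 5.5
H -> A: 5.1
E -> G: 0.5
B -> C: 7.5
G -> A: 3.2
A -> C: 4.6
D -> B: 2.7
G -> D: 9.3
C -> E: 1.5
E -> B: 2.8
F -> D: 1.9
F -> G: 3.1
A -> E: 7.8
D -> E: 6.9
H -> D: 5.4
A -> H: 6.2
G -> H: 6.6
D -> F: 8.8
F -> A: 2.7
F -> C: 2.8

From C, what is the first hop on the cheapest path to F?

E

Candidate routes:
C - E - G - D - F: 1.5+0.5+9.3+8.8 = 20.1
C - E - G - H - D - F: 1.5+0.5+6.6+5.4+8.8 = 22.8
Cheapest is C - E - G - D - F at 20.1.
So from C the first move is to E.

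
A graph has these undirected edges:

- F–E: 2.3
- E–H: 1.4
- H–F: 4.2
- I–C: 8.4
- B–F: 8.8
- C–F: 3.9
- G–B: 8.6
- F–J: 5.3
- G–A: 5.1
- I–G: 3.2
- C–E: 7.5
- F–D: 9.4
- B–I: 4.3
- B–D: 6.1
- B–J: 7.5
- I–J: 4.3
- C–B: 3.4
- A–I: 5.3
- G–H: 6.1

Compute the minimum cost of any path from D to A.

15.7

Running Dijkstra from D:
D: 0
B: 6.1  (via D)
F: 9.4  (via D)
C: 9.5  (via B)
I: 10.4  (via B)
E: 11.7  (via F)
H: 13.1  (via E)
G: 13.6  (via I)
J: 13.6  (via B)
A: 15.7  (via I)
Shortest route: D → B → I → A = 15.7.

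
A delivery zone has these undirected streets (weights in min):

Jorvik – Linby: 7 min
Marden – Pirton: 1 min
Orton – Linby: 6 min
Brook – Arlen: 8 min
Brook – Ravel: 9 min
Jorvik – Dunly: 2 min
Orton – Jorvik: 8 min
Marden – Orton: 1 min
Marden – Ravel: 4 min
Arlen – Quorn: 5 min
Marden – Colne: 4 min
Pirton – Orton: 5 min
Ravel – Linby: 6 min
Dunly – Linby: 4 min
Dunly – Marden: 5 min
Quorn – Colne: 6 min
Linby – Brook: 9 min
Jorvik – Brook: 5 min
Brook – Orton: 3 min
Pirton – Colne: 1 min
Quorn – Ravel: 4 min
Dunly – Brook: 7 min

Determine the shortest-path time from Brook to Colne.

6 min

Shortest distances from Brook:
Brook: 0
Orton: 3  (via Brook)
Marden: 4  (via Orton)
Pirton: 5  (via Marden)
Jorvik: 5  (via Brook)
Colne: 6  (via Pirton)
Shortest route: Brook–Orton–Marden–Pirton–Colne = 6 min.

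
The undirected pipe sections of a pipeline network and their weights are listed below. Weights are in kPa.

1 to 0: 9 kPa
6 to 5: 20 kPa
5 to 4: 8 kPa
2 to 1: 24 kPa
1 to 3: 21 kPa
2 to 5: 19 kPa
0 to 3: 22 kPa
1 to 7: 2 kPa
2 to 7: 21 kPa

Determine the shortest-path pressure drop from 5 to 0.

Candidate routes:
5 - 2 - 1 - 3 - 0: 19+24+21+22 = 86
5 - 2 - 7 - 1 - 0: 19+21+2+9 = 51
5 - 2 - 7 - 1 - 3 - 0: 19+21+2+21+22 = 85
5 - 2 - 1 - 0: 19+24+9 = 52
The minimum is 51 kPa via 5 - 2 - 7 - 1 - 0.

51 kPa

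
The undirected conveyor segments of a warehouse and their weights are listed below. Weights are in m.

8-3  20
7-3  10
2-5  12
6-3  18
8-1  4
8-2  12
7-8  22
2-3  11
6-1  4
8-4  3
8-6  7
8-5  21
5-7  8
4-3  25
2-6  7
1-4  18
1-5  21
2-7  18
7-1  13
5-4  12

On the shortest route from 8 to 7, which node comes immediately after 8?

1

Compare a few routes:
8 - 7: 22 = 22
8 - 1 - 7: 4+13 = 17
The minimum is 17 m via 8 - 1 - 7.
So from 8 the first move is to 1.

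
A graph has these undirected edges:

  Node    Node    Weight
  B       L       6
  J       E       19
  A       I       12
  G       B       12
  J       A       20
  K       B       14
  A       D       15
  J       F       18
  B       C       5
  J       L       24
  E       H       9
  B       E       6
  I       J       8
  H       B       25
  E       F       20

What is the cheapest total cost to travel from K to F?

Candidate routes:
K–B–E–J–F: 14+6+19+18 = 57
K–B–E–F: 14+6+20 = 40
K–B–L–J–F: 14+6+24+18 = 62
K–B–H–E–F: 14+25+9+20 = 68
The minimum is 40 via K–B–E–F.

40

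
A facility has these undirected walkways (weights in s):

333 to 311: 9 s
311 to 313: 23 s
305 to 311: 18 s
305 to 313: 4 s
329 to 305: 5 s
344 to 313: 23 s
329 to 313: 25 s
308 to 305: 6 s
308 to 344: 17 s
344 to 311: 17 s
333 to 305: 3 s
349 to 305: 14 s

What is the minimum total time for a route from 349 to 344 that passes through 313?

41 s

Shortest 349→313: 349–305–313 = 18
Best 313 to 344: 313–344 costing 23
Total via 313: 18 + 23 = 41 s.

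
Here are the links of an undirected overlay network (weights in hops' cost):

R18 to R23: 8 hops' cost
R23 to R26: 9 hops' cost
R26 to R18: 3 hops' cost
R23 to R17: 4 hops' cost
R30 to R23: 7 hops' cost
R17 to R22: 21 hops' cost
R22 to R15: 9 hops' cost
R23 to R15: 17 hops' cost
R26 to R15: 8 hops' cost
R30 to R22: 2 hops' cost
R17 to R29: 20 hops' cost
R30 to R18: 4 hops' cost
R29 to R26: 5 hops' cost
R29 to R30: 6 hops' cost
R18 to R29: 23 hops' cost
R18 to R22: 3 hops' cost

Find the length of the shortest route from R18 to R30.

4 hops' cost

Running Dijkstra from R18:
R18: 0
R26: 3  (via R18)
R22: 3  (via R18)
R30: 4  (via R18)
Shortest route: R18–R30 = 4 hops' cost.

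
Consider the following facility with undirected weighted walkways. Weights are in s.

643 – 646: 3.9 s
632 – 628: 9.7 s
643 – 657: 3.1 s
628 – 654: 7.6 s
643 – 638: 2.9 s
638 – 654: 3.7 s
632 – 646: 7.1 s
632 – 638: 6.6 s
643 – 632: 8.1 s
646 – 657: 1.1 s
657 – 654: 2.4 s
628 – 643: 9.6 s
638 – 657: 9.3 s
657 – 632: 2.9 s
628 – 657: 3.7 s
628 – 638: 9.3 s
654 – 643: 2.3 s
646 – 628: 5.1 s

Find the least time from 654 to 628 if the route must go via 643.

Best 654 to 643: 654 → 643 costing 2.3
Best 643 to 628: 643 → 657 → 628 costing 6.8
Total via 643: 2.3 + 6.8 = 9.1 s.

9.1 s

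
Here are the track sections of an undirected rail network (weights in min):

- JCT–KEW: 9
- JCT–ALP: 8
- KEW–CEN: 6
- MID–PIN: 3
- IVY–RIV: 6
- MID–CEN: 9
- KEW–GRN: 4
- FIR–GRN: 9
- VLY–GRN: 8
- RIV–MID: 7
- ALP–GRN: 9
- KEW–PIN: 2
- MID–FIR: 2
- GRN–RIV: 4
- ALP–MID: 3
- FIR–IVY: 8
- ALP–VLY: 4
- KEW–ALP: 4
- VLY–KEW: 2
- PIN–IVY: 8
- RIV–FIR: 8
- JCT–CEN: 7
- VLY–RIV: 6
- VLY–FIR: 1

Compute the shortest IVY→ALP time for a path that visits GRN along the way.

Shortest IVY→GRN: IVY → RIV → GRN = 10
Best GRN to ALP: GRN → KEW → ALP costing 8
Total via GRN: 10 + 8 = 18 min.

18 min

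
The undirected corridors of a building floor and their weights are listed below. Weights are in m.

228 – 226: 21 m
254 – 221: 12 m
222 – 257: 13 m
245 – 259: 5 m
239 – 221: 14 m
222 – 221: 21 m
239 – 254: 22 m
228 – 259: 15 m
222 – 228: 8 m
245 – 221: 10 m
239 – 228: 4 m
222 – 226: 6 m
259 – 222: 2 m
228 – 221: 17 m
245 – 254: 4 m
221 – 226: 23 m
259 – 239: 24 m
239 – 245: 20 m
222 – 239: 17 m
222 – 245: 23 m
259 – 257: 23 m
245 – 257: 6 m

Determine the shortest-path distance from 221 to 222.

17 m

Running Dijkstra from 221:
221: 0
245: 10  (via 221)
254: 12  (via 221)
239: 14  (via 221)
259: 15  (via 245)
257: 16  (via 245)
222: 17  (via 259)
Shortest route: 221 → 245 → 259 → 222 = 17 m.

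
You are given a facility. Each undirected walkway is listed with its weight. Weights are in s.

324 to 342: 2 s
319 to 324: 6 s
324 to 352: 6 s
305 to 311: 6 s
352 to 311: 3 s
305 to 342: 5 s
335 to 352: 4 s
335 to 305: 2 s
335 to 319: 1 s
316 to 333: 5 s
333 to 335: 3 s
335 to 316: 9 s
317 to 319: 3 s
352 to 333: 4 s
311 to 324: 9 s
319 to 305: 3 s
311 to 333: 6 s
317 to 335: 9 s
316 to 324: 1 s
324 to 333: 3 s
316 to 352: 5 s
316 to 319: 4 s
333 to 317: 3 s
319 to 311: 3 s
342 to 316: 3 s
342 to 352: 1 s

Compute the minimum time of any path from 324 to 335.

Enumerating some paths:
324–319–335: 6+1 = 7
324–333–335: 3+3 = 6
324–342–352–335: 2+1+4 = 7
The minimum is 6 s via 324–333–335.

6 s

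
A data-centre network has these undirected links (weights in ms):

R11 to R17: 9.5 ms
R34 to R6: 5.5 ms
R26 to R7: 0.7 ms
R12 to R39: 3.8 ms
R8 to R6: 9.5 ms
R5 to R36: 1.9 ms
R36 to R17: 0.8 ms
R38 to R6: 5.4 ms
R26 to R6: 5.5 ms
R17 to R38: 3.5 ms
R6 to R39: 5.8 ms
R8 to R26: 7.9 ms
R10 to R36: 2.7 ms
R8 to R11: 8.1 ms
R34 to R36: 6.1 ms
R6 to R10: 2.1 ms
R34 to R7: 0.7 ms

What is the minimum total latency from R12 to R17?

15.2 ms

Settle nodes by increasing distance from R12:
R12: 0
R39: 3.8  (via R12)
R6: 9.6  (via R39)
R10: 11.7  (via R6)
R36: 14.4  (via R10)
R38: 15  (via R6)
R34: 15.1  (via R6)
R26: 15.1  (via R6)
R17: 15.2  (via R36)
Shortest route: R12 → R39 → R6 → R10 → R36 → R17 = 15.2 ms.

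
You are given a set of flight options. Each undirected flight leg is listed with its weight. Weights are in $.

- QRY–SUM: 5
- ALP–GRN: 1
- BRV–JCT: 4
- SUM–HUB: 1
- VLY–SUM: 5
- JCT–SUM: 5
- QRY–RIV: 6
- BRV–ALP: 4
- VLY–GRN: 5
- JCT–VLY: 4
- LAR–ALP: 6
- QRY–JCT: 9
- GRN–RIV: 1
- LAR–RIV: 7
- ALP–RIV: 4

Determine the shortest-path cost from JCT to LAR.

Settle nodes by increasing distance from JCT:
JCT: 0
BRV: 4  (via JCT)
VLY: 4  (via JCT)
SUM: 5  (via JCT)
HUB: 6  (via SUM)
ALP: 8  (via BRV)
GRN: 9  (via VLY)
QRY: 9  (via JCT)
RIV: 10  (via GRN)
LAR: 14  (via ALP)
Shortest route: JCT–BRV–ALP–LAR = $14.

$14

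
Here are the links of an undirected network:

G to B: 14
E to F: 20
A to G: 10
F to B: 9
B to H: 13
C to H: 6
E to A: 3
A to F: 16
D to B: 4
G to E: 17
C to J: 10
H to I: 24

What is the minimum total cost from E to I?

64

Running Dijkstra from E:
E: 0
A: 3  (via E)
G: 13  (via A)
F: 19  (via A)
B: 27  (via G)
D: 31  (via B)
H: 40  (via B)
C: 46  (via H)
J: 56  (via C)
I: 64  (via H)
Shortest route: E–A–G–B–H–I = 64.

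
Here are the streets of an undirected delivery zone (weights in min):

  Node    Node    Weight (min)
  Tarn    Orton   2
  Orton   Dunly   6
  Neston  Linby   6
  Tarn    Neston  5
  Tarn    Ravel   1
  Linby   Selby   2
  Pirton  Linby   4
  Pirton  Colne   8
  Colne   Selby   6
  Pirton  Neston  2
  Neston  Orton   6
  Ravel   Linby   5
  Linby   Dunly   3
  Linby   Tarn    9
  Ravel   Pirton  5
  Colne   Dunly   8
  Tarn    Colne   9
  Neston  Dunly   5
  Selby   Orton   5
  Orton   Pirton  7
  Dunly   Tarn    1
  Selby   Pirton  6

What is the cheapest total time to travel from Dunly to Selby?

Compare a few routes:
Dunly–Tarn–Ravel–Linby–Selby: 1+1+5+2 = 9
Dunly–Orton–Selby: 6+5 = 11
Dunly–Tarn–Orton–Selby: 1+2+5 = 8
Dunly–Linby–Selby: 3+2 = 5
The minimum is 5 min via Dunly–Linby–Selby.

5 min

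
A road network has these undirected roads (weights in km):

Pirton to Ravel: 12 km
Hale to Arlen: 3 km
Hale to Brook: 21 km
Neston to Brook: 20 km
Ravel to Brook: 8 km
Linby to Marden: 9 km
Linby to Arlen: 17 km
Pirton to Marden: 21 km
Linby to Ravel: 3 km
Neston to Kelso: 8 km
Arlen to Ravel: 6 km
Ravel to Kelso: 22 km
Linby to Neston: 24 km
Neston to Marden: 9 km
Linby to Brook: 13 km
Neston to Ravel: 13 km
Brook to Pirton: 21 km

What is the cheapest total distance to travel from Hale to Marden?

21 km

Enumerating some paths:
Hale → Arlen → Linby → Marden: 3+17+9 = 29
Hale → Arlen → Ravel → Linby → Marden: 3+6+3+9 = 21
Cheapest is Hale → Arlen → Ravel → Linby → Marden at 21 km.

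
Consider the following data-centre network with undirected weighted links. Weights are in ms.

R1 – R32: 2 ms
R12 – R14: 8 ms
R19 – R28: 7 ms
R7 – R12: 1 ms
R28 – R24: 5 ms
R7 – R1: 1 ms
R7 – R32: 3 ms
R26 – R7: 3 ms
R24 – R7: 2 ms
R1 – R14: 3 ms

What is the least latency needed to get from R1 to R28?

Candidate routes:
R1 → R14 → R12 → R7 → R24 → R28: 3+8+1+2+5 = 19
R1 → R32 → R7 → R24 → R28: 2+3+2+5 = 12
R1 → R7 → R24 → R28: 1+2+5 = 8
Cheapest is R1 → R7 → R24 → R28 at 8 ms.

8 ms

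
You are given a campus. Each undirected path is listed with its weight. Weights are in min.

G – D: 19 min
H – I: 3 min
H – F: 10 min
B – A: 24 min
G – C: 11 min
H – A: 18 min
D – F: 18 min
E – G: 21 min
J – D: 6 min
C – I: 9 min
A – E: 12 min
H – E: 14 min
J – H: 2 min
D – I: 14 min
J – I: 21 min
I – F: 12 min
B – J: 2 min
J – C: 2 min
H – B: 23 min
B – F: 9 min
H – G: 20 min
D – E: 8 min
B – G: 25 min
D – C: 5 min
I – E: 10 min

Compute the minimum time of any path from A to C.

22 min

Running Dijkstra from A:
A: 0
E: 12  (via A)
H: 18  (via A)
D: 20  (via E)
J: 20  (via H)
I: 21  (via H)
B: 22  (via J)
C: 22  (via J)
Shortest route: A–H–J–C = 22 min.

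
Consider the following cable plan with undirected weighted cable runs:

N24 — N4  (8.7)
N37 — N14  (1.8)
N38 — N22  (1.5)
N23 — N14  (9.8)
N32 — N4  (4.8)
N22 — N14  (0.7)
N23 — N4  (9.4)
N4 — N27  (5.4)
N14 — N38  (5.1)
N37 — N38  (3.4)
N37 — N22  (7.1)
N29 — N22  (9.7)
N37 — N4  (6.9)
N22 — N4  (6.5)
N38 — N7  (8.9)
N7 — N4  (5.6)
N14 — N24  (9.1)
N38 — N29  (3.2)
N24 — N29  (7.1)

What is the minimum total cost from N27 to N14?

12.6

Enumerating some paths:
N27 - N4 - N22 - N14: 5.4+6.5+0.7 = 12.6
N27 - N4 - N37 - N14: 5.4+6.9+1.8 = 14.1
Cheapest is N27 - N4 - N22 - N14 at 12.6.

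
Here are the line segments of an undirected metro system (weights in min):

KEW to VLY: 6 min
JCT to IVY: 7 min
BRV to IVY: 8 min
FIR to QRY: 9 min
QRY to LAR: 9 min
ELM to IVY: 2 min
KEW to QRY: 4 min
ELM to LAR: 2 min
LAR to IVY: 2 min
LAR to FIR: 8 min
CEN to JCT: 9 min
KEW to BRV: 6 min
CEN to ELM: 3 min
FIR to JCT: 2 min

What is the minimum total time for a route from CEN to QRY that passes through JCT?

Shortest CEN→JCT: CEN → JCT = 9
Shortest JCT→QRY: JCT → FIR → QRY = 11
Total via JCT: 9 + 11 = 20 min.

20 min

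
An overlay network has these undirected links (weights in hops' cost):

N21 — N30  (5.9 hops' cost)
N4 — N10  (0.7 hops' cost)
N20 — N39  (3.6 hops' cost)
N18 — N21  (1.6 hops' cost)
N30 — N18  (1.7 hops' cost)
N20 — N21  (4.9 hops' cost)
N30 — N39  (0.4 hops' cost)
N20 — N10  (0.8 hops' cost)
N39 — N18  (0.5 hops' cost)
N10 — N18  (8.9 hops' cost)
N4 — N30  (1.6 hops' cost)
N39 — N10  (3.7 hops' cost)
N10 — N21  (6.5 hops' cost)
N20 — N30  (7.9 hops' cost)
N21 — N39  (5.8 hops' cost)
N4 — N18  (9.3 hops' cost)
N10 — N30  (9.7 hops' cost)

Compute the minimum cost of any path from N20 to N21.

Running Dijkstra from N20:
N20: 0
N10: 0.8  (via N20)
N4: 1.5  (via N10)
N30: 3.1  (via N4)
N39: 3.5  (via N30)
N18: 4  (via N39)
N21: 4.9  (via N20)
Shortest route: N20 → N21 = 4.9 hops' cost.

4.9 hops' cost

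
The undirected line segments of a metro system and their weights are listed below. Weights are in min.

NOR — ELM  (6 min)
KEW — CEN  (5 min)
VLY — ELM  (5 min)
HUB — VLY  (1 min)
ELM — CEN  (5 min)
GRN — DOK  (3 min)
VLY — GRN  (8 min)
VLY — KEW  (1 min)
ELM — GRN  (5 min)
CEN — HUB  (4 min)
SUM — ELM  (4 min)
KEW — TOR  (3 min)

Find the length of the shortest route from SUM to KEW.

Settle nodes by increasing distance from SUM:
SUM: 0
ELM: 4  (via SUM)
GRN: 9  (via ELM)
CEN: 9  (via ELM)
VLY: 9  (via ELM)
KEW: 10  (via VLY)
Shortest route: SUM → ELM → VLY → KEW = 10 min.

10 min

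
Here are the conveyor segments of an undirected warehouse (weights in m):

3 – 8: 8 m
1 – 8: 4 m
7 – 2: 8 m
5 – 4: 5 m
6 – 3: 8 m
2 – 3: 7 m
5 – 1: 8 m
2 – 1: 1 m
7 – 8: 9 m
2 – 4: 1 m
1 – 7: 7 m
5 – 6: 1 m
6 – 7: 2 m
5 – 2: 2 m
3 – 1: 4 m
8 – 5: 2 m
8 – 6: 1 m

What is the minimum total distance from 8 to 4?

5 m

Shortest distances from 8:
8: 0
6: 1  (via 8)
5: 2  (via 8)
7: 3  (via 6)
1: 4  (via 8)
2: 4  (via 5)
4: 5  (via 2)
Shortest route: 8 → 5 → 2 → 4 = 5 m.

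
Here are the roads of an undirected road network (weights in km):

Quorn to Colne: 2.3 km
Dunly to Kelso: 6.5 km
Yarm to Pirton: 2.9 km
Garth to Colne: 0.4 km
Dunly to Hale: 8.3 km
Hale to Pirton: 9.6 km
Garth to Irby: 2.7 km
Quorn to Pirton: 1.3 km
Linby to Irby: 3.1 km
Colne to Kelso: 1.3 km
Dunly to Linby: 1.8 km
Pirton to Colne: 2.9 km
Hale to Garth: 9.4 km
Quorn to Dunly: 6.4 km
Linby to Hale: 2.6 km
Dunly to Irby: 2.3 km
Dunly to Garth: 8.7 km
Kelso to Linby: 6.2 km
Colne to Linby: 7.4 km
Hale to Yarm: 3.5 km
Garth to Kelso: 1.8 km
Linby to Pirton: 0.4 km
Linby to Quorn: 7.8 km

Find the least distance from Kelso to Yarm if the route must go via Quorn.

7.8 km

Shortest Kelso→Quorn: Kelso–Colne–Quorn = 3.6
Best Quorn to Yarm: Quorn–Pirton–Yarm costing 4.2
Total via Quorn: 3.6 + 4.2 = 7.8 km.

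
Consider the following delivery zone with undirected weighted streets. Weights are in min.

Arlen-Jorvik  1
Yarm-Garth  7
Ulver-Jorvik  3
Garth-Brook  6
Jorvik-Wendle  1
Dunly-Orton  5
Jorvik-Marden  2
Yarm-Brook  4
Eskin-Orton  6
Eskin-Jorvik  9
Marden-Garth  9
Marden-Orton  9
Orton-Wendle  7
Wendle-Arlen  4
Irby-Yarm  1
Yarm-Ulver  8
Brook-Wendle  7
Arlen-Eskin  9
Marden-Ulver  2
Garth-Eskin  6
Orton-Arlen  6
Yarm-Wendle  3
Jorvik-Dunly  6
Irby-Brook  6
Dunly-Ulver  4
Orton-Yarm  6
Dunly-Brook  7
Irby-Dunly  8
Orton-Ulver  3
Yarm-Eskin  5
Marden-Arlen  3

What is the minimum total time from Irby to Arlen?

Compare a few routes:
Irby - Yarm - Wendle - Jorvik - Marden - Arlen: 1+3+1+2+3 = 10
Irby - Yarm - Wendle - Arlen: 1+3+4 = 8
Irby - Yarm - Wendle - Jorvik - Arlen: 1+3+1+1 = 6
The minimum is 6 min via Irby - Yarm - Wendle - Jorvik - Arlen.

6 min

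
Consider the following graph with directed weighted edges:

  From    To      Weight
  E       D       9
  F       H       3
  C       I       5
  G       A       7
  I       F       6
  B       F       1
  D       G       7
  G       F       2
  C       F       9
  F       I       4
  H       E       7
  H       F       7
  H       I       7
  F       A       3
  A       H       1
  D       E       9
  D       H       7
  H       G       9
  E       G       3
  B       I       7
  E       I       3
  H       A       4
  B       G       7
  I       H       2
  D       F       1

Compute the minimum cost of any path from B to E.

Candidate routes:
B–F–H–E: 1+3+7 = 11
B–F–A–H–E: 1+3+1+7 = 12
B–F–I–H–E: 1+4+2+7 = 14
The minimum is 11 via B–F–H–E.

11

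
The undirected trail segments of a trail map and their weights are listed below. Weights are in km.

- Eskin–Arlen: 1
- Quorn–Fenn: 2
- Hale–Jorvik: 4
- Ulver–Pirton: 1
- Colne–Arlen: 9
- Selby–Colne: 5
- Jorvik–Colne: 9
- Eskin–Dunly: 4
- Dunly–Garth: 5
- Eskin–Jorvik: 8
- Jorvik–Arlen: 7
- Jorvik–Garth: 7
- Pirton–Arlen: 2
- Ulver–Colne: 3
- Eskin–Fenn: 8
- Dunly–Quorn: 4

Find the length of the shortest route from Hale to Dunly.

16 km

Enumerating some paths:
Hale–Jorvik–Colne–Ulver–Pirton–Arlen–Eskin–Dunly: 4+9+3+1+2+1+4 = 24
Hale–Jorvik–Eskin–Fenn–Quorn–Dunly: 4+8+8+2+4 = 26
Hale–Jorvik–Garth–Dunly: 4+7+5 = 16
Cheapest is Hale–Jorvik–Garth–Dunly at 16 km.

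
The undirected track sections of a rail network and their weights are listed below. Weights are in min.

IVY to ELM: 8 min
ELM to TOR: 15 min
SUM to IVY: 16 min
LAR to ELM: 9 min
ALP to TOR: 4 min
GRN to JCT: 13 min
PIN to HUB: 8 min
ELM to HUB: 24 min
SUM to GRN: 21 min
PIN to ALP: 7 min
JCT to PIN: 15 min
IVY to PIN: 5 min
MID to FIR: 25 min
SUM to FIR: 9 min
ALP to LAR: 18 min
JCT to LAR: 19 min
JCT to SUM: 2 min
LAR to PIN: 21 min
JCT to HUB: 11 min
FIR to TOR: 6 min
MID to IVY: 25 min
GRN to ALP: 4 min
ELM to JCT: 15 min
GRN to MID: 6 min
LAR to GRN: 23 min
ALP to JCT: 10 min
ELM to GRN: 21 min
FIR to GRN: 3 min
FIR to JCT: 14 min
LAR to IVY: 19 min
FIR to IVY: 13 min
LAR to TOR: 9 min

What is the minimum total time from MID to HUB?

Enumerating some paths:
MID → GRN → ALP → PIN → HUB: 6+4+7+8 = 25
MID → GRN → JCT → HUB: 6+13+11 = 30
The minimum is 25 min via MID → GRN → ALP → PIN → HUB.

25 min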